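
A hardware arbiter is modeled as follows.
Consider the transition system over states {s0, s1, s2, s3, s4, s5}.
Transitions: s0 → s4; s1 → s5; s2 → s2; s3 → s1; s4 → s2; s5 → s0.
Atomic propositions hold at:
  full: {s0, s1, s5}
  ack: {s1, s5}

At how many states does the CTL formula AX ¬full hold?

3

Sat(¬full) = {s2, s3, s4}
Sat(AX ¬full) = {s : every successor in {s2, s3, s4}} = {s0, s2, s4}
|Sat(AX ¬full)| = |{s0, s2, s4}| = 3.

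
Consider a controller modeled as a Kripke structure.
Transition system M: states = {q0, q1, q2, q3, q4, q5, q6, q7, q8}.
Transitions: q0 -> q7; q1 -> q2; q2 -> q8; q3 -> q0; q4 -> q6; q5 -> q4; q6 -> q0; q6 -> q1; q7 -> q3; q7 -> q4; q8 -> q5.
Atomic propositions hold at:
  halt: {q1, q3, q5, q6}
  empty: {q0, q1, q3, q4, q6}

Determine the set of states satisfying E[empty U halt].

E[empty U halt]: least fixpoint, start Z0 = Sat(halt) = {q1, q3, q5, q6}, add states in Sat(empty) with some successor in Z. Z1 = {q1, q3, q4, q5, q6}; fixed.
Sat(E[empty U halt]) = {q1, q3, q4, q5, q6}

{q1, q3, q4, q5, q6}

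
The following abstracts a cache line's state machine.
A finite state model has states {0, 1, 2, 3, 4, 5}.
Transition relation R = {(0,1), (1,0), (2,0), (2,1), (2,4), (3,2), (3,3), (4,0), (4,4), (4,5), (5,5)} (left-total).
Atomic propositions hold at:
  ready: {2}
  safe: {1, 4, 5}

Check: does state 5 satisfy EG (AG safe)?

AG safe: greatest fixpoint, start Z0 = {1, 4, 5}, keep only states in Sat with every successor in Z. Z1 = {5}; fixed.
Sat(AG safe) = {5}
EG (AG safe): greatest fixpoint, start Z0 = {5}, keep only states in Sat with some successor in Z. Already a fixed point.
Sat(EG (AG safe)) = {5}
5 ∈ Sat(EG (AG safe)) = {5}, so the formula holds at 5.

Yes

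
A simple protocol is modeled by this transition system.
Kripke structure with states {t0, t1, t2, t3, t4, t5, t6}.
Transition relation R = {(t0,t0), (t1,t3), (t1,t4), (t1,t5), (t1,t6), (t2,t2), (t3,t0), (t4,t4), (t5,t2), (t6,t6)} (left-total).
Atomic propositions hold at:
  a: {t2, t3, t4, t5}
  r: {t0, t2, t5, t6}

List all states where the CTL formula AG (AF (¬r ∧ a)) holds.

Sat(¬r) = {t1, t3, t4}
Sat(¬r ∧ a) = {t3, t4}
AF (¬r ∧ a): least fixpoint, start Z0 = {t3, t4}, add states with every successor in Z. Already a fixed point.
Sat(AF (¬r ∧ a)) = {t3, t4}
AG (AF (¬r ∧ a)): greatest fixpoint, start Z0 = {t3, t4}, keep only states in Sat with every successor in Z. Z1 = {t4}; fixed.
Sat(AG (AF (¬r ∧ a))) = {t4}

{t4}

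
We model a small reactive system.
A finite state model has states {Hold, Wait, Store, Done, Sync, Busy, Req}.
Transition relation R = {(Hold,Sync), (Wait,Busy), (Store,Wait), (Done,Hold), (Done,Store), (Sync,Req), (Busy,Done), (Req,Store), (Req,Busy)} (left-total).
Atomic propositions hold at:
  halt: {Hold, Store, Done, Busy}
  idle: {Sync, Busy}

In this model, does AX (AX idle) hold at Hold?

No

Sat(AX idle) = {s : every successor in {Sync, Busy}} = {Hold, Wait}
Sat(AX (AX idle)) = {s : every successor in {Hold, Wait}} = {Store}
Hold ∉ Sat(AX (AX idle)) = {Store}, so the formula does not hold at Hold.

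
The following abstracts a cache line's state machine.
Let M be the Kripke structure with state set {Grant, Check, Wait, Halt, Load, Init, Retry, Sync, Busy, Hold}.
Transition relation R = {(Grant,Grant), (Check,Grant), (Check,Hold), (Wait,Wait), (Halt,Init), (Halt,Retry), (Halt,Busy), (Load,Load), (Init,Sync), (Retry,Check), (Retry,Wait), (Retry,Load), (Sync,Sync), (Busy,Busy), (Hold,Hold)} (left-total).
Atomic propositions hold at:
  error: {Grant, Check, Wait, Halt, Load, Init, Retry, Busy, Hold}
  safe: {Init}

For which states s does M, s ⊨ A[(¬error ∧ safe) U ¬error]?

Sat(¬error) = {Sync}
Sat(¬error ∧ safe) = ∅
A[(¬error ∧ safe) U ¬error]: least fixpoint, start Z0 = Sat(¬error) = {Sync}, add states in Sat(¬error ∧ safe) with every successor in Z. Already a fixed point.
Sat(A[(¬error ∧ safe) U ¬error]) = {Sync}

{Sync}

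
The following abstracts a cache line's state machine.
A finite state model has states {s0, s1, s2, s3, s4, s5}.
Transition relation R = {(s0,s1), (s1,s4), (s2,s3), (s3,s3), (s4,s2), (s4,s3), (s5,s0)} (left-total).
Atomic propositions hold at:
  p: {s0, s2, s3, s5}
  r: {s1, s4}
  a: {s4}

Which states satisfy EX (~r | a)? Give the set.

{s1, s2, s3, s4, s5}

Sat(~r) = {s0, s2, s3, s5}
Sat(~r | a) = {s0, s2, s3, s4, s5}
Sat(EX (~r | a)) = {s : some successor in {s0, s2, s3, s4, s5}} = {s1, s2, s3, s4, s5}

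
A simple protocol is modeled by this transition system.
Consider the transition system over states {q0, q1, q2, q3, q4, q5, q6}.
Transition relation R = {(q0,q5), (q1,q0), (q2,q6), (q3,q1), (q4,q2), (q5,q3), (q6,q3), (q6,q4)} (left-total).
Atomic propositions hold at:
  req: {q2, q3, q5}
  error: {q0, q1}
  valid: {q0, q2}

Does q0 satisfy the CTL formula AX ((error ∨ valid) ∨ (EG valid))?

Sat(error ∨ valid) = {q0, q1, q2}
EG valid: greatest fixpoint, start Z0 = {q0, q2}, keep only states in Sat with some successor in Z. Z1 = ∅; fixed.
Sat(EG valid) = ∅
Sat((error ∨ valid) ∨ (EG valid)) = {q0, q1, q2}
Sat(AX ((error ∨ valid) ∨ (EG valid))) = {s : every successor in {q0, q1, q2}} = {q1, q3, q4}
q0 ∉ Sat(AX ((error ∨ valid) ∨ (EG valid))) = {q1, q3, q4}, so the formula does not hold at q0.

No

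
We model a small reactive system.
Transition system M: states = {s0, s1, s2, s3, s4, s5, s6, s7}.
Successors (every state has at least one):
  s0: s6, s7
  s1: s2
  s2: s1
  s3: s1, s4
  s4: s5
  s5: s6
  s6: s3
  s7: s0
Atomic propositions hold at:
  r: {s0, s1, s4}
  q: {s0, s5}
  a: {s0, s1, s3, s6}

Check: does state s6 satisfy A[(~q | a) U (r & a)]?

Sat(~q) = {s1, s2, s3, s4, s6, s7}
Sat(~q | a) = {s0, s1, s2, s3, s4, s6, s7}
Sat(r & a) = {s0, s1}
A[(~q | a) U (r & a)]: least fixpoint, start Z0 = Sat((r & a)) = {s0, s1}, add states in Sat(~q | a) with every successor in Z. Z1 = {s0, s1, s2, s7}; fixed.
Sat(A[(~q | a) U (r & a)]) = {s0, s1, s2, s7}
s6 ∉ Sat(A[(~q | a) U (r & a)]) = {s0, s1, s2, s7}, so the formula does not hold at s6.

No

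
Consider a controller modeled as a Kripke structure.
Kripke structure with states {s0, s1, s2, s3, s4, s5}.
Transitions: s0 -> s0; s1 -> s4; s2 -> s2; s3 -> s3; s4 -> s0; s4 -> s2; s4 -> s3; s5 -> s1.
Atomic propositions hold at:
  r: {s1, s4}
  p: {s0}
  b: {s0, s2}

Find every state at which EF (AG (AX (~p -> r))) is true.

Sat(~p) = {s1, s2, s3, s4, s5}
Sat(~p -> r) = {s0, s1, s4}
Sat(AX (~p -> r)) = {s : every successor in {s0, s1, s4}} = {s0, s1, s5}
AG (AX (~p -> r)): greatest fixpoint, start Z0 = {s0, s1, s5}, keep only states in Sat with every successor in Z. Z1 = {s0, s5}; Z2 = {s0}; fixed.
Sat(AG (AX (~p -> r))) = {s0}
EF (AG (AX (~p -> r))): least fixpoint, start Z0 = {s0}, add states with some successor in Z. Z1 = {s0, s4}; Z2 = {s0, s1, s4}; Z3 = {s0, s1, s4, s5}; fixed.
Sat(EF (AG (AX (~p -> r)))) = {s0, s1, s4, s5}

{s0, s1, s4, s5}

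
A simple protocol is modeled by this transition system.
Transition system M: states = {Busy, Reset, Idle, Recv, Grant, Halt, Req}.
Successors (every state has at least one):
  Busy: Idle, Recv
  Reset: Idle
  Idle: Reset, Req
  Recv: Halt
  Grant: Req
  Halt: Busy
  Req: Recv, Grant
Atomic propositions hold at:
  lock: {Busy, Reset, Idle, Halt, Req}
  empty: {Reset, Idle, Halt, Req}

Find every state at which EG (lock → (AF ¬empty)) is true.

Sat(¬empty) = {Busy, Recv, Grant}
AF ¬empty: least fixpoint, start Z0 = {Busy, Recv, Grant}, add states with every successor in Z. Z1 = {Busy, Recv, Grant, Halt, Req}; fixed.
Sat(AF ¬empty) = {Busy, Recv, Grant, Halt, Req}
Sat(lock → (AF ¬empty)) = {Busy, Recv, Grant, Halt, Req}
EG (lock → (AF ¬empty)): greatest fixpoint, start Z0 = {Busy, Recv, Grant, Halt, Req}, keep only states in Sat with some successor in Z. Already a fixed point.
Sat(EG (lock → (AF ¬empty))) = {Busy, Recv, Grant, Halt, Req}

{Busy, Recv, Grant, Halt, Req}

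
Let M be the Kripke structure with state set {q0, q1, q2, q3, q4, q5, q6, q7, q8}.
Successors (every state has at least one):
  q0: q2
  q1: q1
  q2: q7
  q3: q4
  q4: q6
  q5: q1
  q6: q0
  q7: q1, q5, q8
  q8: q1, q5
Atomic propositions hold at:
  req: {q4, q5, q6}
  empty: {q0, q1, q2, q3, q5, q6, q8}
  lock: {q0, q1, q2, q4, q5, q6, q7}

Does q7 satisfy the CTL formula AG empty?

No

AG empty: greatest fixpoint, start Z0 = {q0, q1, q2, q3, q5, q6, q8}, keep only states in Sat with every successor in Z. Z1 = {q0, q1, q5, q6, q8}; Z2 = {q1, q5, q6, q8}; Z3 = {q1, q5, q8}; fixed.
Sat(AG empty) = {q1, q5, q8}
q7 ∉ Sat(AG empty) = {q1, q5, q8}, so the formula does not hold at q7.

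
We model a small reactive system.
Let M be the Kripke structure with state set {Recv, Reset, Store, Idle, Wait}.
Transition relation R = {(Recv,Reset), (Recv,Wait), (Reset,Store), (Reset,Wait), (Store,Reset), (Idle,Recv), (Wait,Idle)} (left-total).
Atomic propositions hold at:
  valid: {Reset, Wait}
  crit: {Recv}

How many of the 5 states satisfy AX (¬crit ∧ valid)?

2

Sat(¬crit) = {Reset, Store, Idle, Wait}
Sat(¬crit ∧ valid) = {Reset, Wait}
Sat(AX (¬crit ∧ valid)) = {s : every successor in {Reset, Wait}} = {Recv, Store}
|Sat(AX (¬crit ∧ valid))| = |{Recv, Store}| = 2.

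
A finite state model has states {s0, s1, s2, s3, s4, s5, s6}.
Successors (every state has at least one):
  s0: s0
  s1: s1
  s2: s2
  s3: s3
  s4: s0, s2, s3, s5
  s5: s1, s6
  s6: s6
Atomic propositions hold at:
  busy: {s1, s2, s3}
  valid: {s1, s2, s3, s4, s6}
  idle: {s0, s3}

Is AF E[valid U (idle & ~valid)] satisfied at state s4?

Sat(~valid) = {s0, s5}
Sat(idle & ~valid) = {s0}
E[valid U (idle & ~valid)]: least fixpoint, start Z0 = Sat((idle & ~valid)) = {s0}, add states in Sat(valid) with some successor in Z. Z1 = {s0, s4}; fixed.
Sat(E[valid U (idle & ~valid)]) = {s0, s4}
AF E[valid U (idle & ~valid)]: least fixpoint, start Z0 = {s0, s4}, add states with every successor in Z. Already a fixed point.
Sat(AF E[valid U (idle & ~valid)]) = {s0, s4}
s4 ∈ Sat(AF E[valid U (idle & ~valid)]) = {s0, s4}, so the formula holds at s4.

Yes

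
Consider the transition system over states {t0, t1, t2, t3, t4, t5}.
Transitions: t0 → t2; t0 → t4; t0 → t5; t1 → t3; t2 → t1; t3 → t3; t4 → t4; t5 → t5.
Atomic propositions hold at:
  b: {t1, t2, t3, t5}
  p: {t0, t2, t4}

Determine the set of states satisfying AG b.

AG b: greatest fixpoint, start Z0 = {t1, t2, t3, t5}, keep only states in Sat with every successor in Z. Already a fixed point.
Sat(AG b) = {t1, t2, t3, t5}

{t1, t2, t3, t5}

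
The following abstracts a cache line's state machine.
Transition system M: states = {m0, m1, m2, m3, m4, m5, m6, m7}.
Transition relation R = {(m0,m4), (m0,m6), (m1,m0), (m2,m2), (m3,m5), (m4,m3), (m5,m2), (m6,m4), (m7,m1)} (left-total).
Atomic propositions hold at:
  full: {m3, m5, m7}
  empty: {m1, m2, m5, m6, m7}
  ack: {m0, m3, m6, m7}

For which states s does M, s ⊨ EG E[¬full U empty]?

Sat(¬full) = {m0, m1, m2, m4, m6}
E[¬full U empty]: least fixpoint, start Z0 = Sat(empty) = {m1, m2, m5, m6, m7}, add states in Sat(¬full) with some successor in Z. Z1 = {m0, m1, m2, m5, m6, m7}; fixed.
Sat(E[¬full U empty]) = {m0, m1, m2, m5, m6, m7}
EG E[¬full U empty]: greatest fixpoint, start Z0 = {m0, m1, m2, m5, m6, m7}, keep only states in Sat with some successor in Z. Z1 = {m0, m1, m2, m5, m7}; Z2 = {m1, m2, m5, m7}; Z3 = {m2, m5, m7}; Z4 = {m2, m5}; fixed.
Sat(EG E[¬full U empty]) = {m2, m5}

{m2, m5}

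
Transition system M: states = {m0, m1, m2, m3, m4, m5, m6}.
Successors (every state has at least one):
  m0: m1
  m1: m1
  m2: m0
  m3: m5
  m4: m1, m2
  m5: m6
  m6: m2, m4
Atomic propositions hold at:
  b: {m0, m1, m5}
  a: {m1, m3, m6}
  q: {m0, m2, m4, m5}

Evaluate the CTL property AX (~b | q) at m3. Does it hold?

Yes

Sat(~b) = {m2, m3, m4, m6}
Sat(~b | q) = {m0, m2, m3, m4, m5, m6}
Sat(AX (~b | q)) = {s : every successor in {m0, m2, m3, m4, m5, m6}} = {m2, m3, m5, m6}
m3 ∈ Sat(AX (~b | q)) = {m2, m3, m5, m6}, so the formula holds at m3.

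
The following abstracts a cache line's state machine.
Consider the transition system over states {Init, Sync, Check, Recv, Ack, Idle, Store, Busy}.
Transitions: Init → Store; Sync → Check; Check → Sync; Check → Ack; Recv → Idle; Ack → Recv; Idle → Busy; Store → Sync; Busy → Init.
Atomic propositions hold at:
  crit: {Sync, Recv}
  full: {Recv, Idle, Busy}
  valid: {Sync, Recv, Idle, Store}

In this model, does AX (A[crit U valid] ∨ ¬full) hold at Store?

Yes

A[crit U valid]: least fixpoint, start Z0 = Sat(valid) = {Sync, Recv, Idle, Store}, add states in Sat(crit) with every successor in Z. Already a fixed point.
Sat(A[crit U valid]) = {Sync, Recv, Idle, Store}
Sat(¬full) = {Init, Sync, Check, Ack, Store}
Sat(A[crit U valid] ∨ ¬full) = {Init, Sync, Check, Recv, Ack, Idle, Store}
Sat(AX (A[crit U valid] ∨ ¬full)) = {s : every successor in {Init, Sync, Check, Recv, Ack, Idle, Store}} = {Init, Sync, Check, Recv, Ack, Store, Busy}
Store ∈ Sat(AX (A[crit U valid] ∨ ¬full)) = {Init, Sync, Check, Recv, Ack, Store, Busy}, so the formula holds at Store.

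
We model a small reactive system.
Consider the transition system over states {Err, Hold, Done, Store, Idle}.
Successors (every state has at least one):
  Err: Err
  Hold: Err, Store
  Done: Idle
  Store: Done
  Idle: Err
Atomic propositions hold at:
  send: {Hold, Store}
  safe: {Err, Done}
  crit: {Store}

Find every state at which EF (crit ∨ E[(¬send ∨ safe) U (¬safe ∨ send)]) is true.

{Hold, Done, Store, Idle}

Sat(¬send) = {Err, Done, Idle}
Sat(¬send ∨ safe) = {Err, Done, Idle}
Sat(¬safe) = {Hold, Store, Idle}
Sat(¬safe ∨ send) = {Hold, Store, Idle}
E[(¬send ∨ safe) U (¬safe ∨ send)]: least fixpoint, start Z0 = Sat((¬safe ∨ send)) = {Hold, Store, Idle}, add states in Sat(¬send ∨ safe) with some successor in Z. Z1 = {Hold, Done, Store, Idle}; fixed.
Sat(E[(¬send ∨ safe) U (¬safe ∨ send)]) = {Hold, Done, Store, Idle}
Sat(crit ∨ E[(¬send ∨ safe) U (¬safe ∨ send)]) = {Hold, Done, Store, Idle}
EF (crit ∨ E[(¬send ∨ safe) U (¬safe ∨ send)]): least fixpoint, start Z0 = {Hold, Done, Store, Idle}, add states with some successor in Z. Already a fixed point.
Sat(EF (crit ∨ E[(¬send ∨ safe) U (¬safe ∨ send)])) = {Hold, Done, Store, Idle}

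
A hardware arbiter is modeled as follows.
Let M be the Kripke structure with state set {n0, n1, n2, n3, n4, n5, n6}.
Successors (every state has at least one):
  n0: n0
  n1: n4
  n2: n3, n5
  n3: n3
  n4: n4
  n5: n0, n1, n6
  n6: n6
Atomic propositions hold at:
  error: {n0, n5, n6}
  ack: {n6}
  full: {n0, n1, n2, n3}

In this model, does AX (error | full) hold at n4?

No

Sat(error | full) = {n0, n1, n2, n3, n5, n6}
Sat(AX (error | full)) = {s : every successor in {n0, n1, n2, n3, n5, n6}} = {n0, n2, n3, n5, n6}
n4 ∉ Sat(AX (error | full)) = {n0, n2, n3, n5, n6}, so the formula does not hold at n4.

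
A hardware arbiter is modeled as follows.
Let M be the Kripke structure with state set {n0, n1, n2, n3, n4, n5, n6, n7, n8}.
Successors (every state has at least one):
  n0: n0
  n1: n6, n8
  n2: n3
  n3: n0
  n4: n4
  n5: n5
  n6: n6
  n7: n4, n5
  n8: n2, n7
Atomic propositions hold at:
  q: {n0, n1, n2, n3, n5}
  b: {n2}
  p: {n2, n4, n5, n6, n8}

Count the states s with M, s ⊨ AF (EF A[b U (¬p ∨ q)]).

Sat(¬p) = {n0, n1, n3, n7}
Sat(¬p ∨ q) = {n0, n1, n2, n3, n5, n7}
A[b U (¬p ∨ q)]: least fixpoint, start Z0 = Sat((¬p ∨ q)) = {n0, n1, n2, n3, n5, n7}, add states in Sat(b) with every successor in Z. Already a fixed point.
Sat(A[b U (¬p ∨ q)]) = {n0, n1, n2, n3, n5, n7}
EF A[b U (¬p ∨ q)]: least fixpoint, start Z0 = {n0, n1, n2, n3, n5, n7}, add states with some successor in Z. Z1 = {n0, n1, n2, n3, n5, n7, n8}; fixed.
Sat(EF A[b U (¬p ∨ q)]) = {n0, n1, n2, n3, n5, n7, n8}
AF (EF A[b U (¬p ∨ q)]): least fixpoint, start Z0 = {n0, n1, n2, n3, n5, n7, n8}, add states with every successor in Z. Already a fixed point.
Sat(AF (EF A[b U (¬p ∨ q)])) = {n0, n1, n2, n3, n5, n7, n8}
|Sat(AF (EF A[b U (¬p ∨ q)]))| = |{n0, n1, n2, n3, n5, n7, n8}| = 7.

7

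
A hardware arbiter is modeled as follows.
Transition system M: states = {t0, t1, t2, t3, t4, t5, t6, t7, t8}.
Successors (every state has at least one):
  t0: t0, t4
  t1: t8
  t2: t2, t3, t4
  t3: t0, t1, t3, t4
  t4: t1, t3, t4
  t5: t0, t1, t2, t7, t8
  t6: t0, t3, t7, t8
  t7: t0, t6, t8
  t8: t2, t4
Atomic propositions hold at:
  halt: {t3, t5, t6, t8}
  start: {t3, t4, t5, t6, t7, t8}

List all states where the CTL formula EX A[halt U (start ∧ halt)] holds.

Sat(start ∧ halt) = {t3, t5, t6, t8}
A[halt U (start ∧ halt)]: least fixpoint, start Z0 = Sat((start ∧ halt)) = {t3, t5, t6, t8}, add states in Sat(halt) with every successor in Z. Already a fixed point.
Sat(A[halt U (start ∧ halt)]) = {t3, t5, t6, t8}
Sat(EX A[halt U (start ∧ halt)]) = {s : some successor in {t3, t5, t6, t8}} = {t1, t2, t3, t4, t5, t6, t7}

{t1, t2, t3, t4, t5, t6, t7}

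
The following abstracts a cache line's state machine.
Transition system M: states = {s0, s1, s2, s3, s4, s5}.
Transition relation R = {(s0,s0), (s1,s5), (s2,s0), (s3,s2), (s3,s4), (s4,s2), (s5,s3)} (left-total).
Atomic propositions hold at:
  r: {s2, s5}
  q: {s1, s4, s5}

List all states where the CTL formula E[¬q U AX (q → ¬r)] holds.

Sat(¬q) = {s0, s2, s3}
Sat(¬r) = {s0, s1, s3, s4}
Sat(q → ¬r) = {s0, s1, s2, s3, s4}
Sat(AX (q → ¬r)) = {s : every successor in {s0, s1, s2, s3, s4}} = {s0, s2, s3, s4, s5}
E[¬q U AX (q → ¬r)]: least fixpoint, start Z0 = Sat(AX (q → ¬r)) = {s0, s2, s3, s4, s5}, add states in Sat(¬q) with some successor in Z. Already a fixed point.
Sat(E[¬q U AX (q → ¬r)]) = {s0, s2, s3, s4, s5}

{s0, s2, s3, s4, s5}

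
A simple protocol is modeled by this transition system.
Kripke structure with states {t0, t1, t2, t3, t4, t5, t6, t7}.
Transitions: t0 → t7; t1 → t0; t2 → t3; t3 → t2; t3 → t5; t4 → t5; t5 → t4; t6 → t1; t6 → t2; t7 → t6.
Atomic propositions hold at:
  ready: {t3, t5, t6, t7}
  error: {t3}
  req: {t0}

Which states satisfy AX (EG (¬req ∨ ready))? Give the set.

Sat(¬req) = {t1, t2, t3, t4, t5, t6, t7}
Sat(¬req ∨ ready) = {t1, t2, t3, t4, t5, t6, t7}
EG (¬req ∨ ready): greatest fixpoint, start Z0 = {t1, t2, t3, t4, t5, t6, t7}, keep only states in Sat with some successor in Z. Z1 = {t2, t3, t4, t5, t6, t7}; fixed.
Sat(EG (¬req ∨ ready)) = {t2, t3, t4, t5, t6, t7}
Sat(AX (EG (¬req ∨ ready))) = {s : every successor in {t2, t3, t4, t5, t6, t7}} = {t0, t2, t3, t4, t5, t7}

{t0, t2, t3, t4, t5, t7}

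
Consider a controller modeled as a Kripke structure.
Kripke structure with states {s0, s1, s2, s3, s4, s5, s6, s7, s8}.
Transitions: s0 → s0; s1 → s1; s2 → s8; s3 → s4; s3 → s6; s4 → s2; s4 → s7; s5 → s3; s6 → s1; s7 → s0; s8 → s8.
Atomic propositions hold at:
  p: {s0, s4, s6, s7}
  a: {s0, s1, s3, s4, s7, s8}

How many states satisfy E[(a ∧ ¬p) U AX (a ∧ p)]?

Sat(¬p) = {s1, s2, s3, s5, s8}
Sat(a ∧ ¬p) = {s1, s3, s8}
Sat(a ∧ p) = {s0, s4, s7}
Sat(AX (a ∧ p)) = {s : every successor in {s0, s4, s7}} = {s0, s7}
E[(a ∧ ¬p) U AX (a ∧ p)]: least fixpoint, start Z0 = Sat(AX (a ∧ p)) = {s0, s7}, add states in Sat(a ∧ ¬p) with some successor in Z. Already a fixed point.
Sat(E[(a ∧ ¬p) U AX (a ∧ p)]) = {s0, s7}
|Sat(E[(a ∧ ¬p) U AX (a ∧ p)])| = |{s0, s7}| = 2.

2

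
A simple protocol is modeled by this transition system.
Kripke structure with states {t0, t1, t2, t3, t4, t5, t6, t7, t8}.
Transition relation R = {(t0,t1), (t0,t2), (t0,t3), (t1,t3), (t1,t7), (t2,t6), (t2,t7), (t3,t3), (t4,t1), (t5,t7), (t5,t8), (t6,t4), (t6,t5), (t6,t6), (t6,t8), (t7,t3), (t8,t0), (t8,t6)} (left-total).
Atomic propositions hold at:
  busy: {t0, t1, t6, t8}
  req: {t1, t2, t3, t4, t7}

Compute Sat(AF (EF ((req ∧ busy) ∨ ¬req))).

{t0, t1, t2, t4, t5, t6, t8}

Sat(req ∧ busy) = {t1}
Sat(¬req) = {t0, t5, t6, t8}
Sat((req ∧ busy) ∨ ¬req) = {t0, t1, t5, t6, t8}
EF ((req ∧ busy) ∨ ¬req): least fixpoint, start Z0 = {t0, t1, t5, t6, t8}, add states with some successor in Z. Z1 = {t0, t1, t2, t4, t5, t6, t8}; fixed.
Sat(EF ((req ∧ busy) ∨ ¬req)) = {t0, t1, t2, t4, t5, t6, t8}
AF (EF ((req ∧ busy) ∨ ¬req)): least fixpoint, start Z0 = {t0, t1, t2, t4, t5, t6, t8}, add states with every successor in Z. Already a fixed point.
Sat(AF (EF ((req ∧ busy) ∨ ¬req))) = {t0, t1, t2, t4, t5, t6, t8}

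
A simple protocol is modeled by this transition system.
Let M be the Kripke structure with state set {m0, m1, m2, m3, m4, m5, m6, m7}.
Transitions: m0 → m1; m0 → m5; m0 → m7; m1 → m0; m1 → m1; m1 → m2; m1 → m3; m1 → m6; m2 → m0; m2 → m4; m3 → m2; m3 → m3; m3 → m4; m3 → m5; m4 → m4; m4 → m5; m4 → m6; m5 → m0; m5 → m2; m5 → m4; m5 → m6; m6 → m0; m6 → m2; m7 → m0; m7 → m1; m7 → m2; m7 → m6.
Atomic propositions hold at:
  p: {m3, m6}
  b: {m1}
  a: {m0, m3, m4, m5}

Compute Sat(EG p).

{m3}

EG p: greatest fixpoint, start Z0 = {m3, m6}, keep only states in Sat with some successor in Z. Z1 = {m3}; fixed.
Sat(EG p) = {m3}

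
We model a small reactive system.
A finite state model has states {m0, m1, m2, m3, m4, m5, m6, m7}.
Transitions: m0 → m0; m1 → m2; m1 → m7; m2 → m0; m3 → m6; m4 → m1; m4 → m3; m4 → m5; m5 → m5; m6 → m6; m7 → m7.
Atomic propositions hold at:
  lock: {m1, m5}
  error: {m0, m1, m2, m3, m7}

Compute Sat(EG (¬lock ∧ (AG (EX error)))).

{m0, m2, m7}

Sat(¬lock) = {m0, m2, m3, m4, m6, m7}
Sat(EX error) = {s : some successor in {m0, m1, m2, m3, m7}} = {m0, m1, m2, m4, m7}
AG (EX error): greatest fixpoint, start Z0 = {m0, m1, m2, m4, m7}, keep only states in Sat with every successor in Z. Z1 = {m0, m1, m2, m7}; fixed.
Sat(AG (EX error)) = {m0, m1, m2, m7}
Sat(¬lock ∧ (AG (EX error))) = {m0, m2, m7}
EG (¬lock ∧ (AG (EX error))): greatest fixpoint, start Z0 = {m0, m2, m7}, keep only states in Sat with some successor in Z. Already a fixed point.
Sat(EG (¬lock ∧ (AG (EX error)))) = {m0, m2, m7}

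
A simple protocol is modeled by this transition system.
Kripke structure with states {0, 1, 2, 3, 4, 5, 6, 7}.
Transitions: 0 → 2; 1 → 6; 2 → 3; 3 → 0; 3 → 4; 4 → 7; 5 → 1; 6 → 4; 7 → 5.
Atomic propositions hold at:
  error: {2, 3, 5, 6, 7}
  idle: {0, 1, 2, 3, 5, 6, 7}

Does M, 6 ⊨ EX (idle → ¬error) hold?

Sat(¬error) = {0, 1, 4}
Sat(idle → ¬error) = {0, 1, 4}
Sat(EX (idle → ¬error)) = {s : some successor in {0, 1, 4}} = {3, 5, 6}
6 ∈ Sat(EX (idle → ¬error)) = {3, 5, 6}, so the formula holds at 6.

Yes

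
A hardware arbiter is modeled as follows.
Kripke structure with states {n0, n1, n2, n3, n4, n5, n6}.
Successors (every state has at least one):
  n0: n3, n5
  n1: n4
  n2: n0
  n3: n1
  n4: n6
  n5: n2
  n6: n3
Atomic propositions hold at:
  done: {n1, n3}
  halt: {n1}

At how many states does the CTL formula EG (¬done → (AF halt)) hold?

4

Sat(¬done) = {n0, n2, n4, n5, n6}
AF halt: least fixpoint, start Z0 = {n1}, add states with every successor in Z. Z1 = {n1, n3}; Z2 = {n1, n3, n6}; Z3 = {n1, n3, n4, n6}; fixed.
Sat(AF halt) = {n1, n3, n4, n6}
Sat(¬done → (AF halt)) = {n1, n3, n4, n6}
EG (¬done → (AF halt)): greatest fixpoint, start Z0 = {n1, n3, n4, n6}, keep only states in Sat with some successor in Z. Already a fixed point.
Sat(EG (¬done → (AF halt))) = {n1, n3, n4, n6}
|Sat(EG (¬done → (AF halt)))| = |{n1, n3, n4, n6}| = 4.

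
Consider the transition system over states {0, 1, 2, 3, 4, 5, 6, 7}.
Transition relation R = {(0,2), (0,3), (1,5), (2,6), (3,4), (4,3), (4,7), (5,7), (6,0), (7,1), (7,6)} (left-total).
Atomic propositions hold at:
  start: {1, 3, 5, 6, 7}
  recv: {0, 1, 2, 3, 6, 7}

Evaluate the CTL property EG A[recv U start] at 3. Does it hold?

A[recv U start]: least fixpoint, start Z0 = Sat(start) = {1, 3, 5, 6, 7}, add states in Sat(recv) with every successor in Z. Z1 = {1, 2, 3, 5, 6, 7}; Z2 = {0, 1, 2, 3, 5, 6, 7}; fixed.
Sat(A[recv U start]) = {0, 1, 2, 3, 5, 6, 7}
EG A[recv U start]: greatest fixpoint, start Z0 = {0, 1, 2, 3, 5, 6, 7}, keep only states in Sat with some successor in Z. Z1 = {0, 1, 2, 5, 6, 7}; fixed.
Sat(EG A[recv U start]) = {0, 1, 2, 5, 6, 7}
3 ∉ Sat(EG A[recv U start]) = {0, 1, 2, 5, 6, 7}, so the formula does not hold at 3.

No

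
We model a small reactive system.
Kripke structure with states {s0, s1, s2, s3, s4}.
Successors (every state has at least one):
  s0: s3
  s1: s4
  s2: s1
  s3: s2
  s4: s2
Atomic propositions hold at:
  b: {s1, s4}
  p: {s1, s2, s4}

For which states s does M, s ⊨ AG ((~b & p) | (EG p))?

{s1, s2, s4}

Sat(~b) = {s0, s2, s3}
Sat(~b & p) = {s2}
EG p: greatest fixpoint, start Z0 = {s1, s2, s4}, keep only states in Sat with some successor in Z. Already a fixed point.
Sat(EG p) = {s1, s2, s4}
Sat((~b & p) | (EG p)) = {s1, s2, s4}
AG ((~b & p) | (EG p)): greatest fixpoint, start Z0 = {s1, s2, s4}, keep only states in Sat with every successor in Z. Already a fixed point.
Sat(AG ((~b & p) | (EG p))) = {s1, s2, s4}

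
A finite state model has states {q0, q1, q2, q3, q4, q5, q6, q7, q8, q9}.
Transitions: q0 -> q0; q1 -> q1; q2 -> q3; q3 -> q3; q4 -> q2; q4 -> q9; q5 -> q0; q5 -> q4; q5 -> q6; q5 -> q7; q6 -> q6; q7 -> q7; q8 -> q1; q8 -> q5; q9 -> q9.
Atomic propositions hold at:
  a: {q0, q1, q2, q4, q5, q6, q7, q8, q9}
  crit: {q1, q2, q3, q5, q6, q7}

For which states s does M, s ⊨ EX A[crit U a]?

{q0, q1, q4, q5, q6, q7, q8, q9}

A[crit U a]: least fixpoint, start Z0 = Sat(a) = {q0, q1, q2, q4, q5, q6, q7, q8, q9}, add states in Sat(crit) with every successor in Z. Already a fixed point.
Sat(A[crit U a]) = {q0, q1, q2, q4, q5, q6, q7, q8, q9}
Sat(EX A[crit U a]) = {s : some successor in {q0, q1, q2, q4, q5, q6, q7, q8, q9}} = {q0, q1, q4, q5, q6, q7, q8, q9}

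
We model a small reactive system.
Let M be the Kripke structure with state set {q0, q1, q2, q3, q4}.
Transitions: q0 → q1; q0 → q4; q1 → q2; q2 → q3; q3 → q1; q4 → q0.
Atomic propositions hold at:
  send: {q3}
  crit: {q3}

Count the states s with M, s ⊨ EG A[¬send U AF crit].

Sat(¬send) = {q0, q1, q2, q4}
AF crit: least fixpoint, start Z0 = {q3}, add states with every successor in Z. Z1 = {q2, q3}; Z2 = {q1, q2, q3}; fixed.
Sat(AF crit) = {q1, q2, q3}
A[¬send U AF crit]: least fixpoint, start Z0 = Sat(AF crit) = {q1, q2, q3}, add states in Sat(¬send) with every successor in Z. Already a fixed point.
Sat(A[¬send U AF crit]) = {q1, q2, q3}
EG A[¬send U AF crit]: greatest fixpoint, start Z0 = {q1, q2, q3}, keep only states in Sat with some successor in Z. Already a fixed point.
Sat(EG A[¬send U AF crit]) = {q1, q2, q3}
|Sat(EG A[¬send U AF crit])| = |{q1, q2, q3}| = 3.

3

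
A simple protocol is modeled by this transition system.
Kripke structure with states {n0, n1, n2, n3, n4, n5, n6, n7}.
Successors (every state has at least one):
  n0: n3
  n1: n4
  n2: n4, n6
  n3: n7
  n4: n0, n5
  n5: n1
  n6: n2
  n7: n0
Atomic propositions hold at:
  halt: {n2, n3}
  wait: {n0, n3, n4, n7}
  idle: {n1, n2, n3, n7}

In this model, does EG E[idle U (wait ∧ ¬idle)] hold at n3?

Sat(¬idle) = {n0, n4, n5, n6}
Sat(wait ∧ ¬idle) = {n0, n4}
E[idle U (wait ∧ ¬idle)]: least fixpoint, start Z0 = Sat((wait ∧ ¬idle)) = {n0, n4}, add states in Sat(idle) with some successor in Z. Z1 = {n0, n1, n2, n4, n7}; Z2 = {n0, n1, n2, n3, n4, n7}; fixed.
Sat(E[idle U (wait ∧ ¬idle)]) = {n0, n1, n2, n3, n4, n7}
EG E[idle U (wait ∧ ¬idle)]: greatest fixpoint, start Z0 = {n0, n1, n2, n3, n4, n7}, keep only states in Sat with some successor in Z. Already a fixed point.
Sat(EG E[idle U (wait ∧ ¬idle)]) = {n0, n1, n2, n3, n4, n7}
n3 ∈ Sat(EG E[idle U (wait ∧ ¬idle)]) = {n0, n1, n2, n3, n4, n7}, so the formula holds at n3.

Yes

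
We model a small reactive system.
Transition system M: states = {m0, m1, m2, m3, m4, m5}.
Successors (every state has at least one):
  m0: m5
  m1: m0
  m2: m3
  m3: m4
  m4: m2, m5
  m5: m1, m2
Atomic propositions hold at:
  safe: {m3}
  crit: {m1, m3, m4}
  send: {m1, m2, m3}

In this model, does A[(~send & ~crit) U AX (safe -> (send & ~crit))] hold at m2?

No

Sat(~send) = {m0, m4, m5}
Sat(~crit) = {m0, m2, m5}
Sat(~send & ~crit) = {m0, m5}
Sat(send & ~crit) = {m2}
Sat(safe -> (send & ~crit)) = {m0, m1, m2, m4, m5}
Sat(AX (safe -> (send & ~crit))) = {s : every successor in {m0, m1, m2, m4, m5}} = {m0, m1, m3, m4, m5}
A[(~send & ~crit) U AX (safe -> (send & ~crit))]: least fixpoint, start Z0 = Sat(AX (safe -> (send & ~crit))) = {m0, m1, m3, m4, m5}, add states in Sat(~send & ~crit) with every successor in Z. Already a fixed point.
Sat(A[(~send & ~crit) U AX (safe -> (send & ~crit))]) = {m0, m1, m3, m4, m5}
m2 ∉ Sat(A[(~send & ~crit) U AX (safe -> (send & ~crit))]) = {m0, m1, m3, m4, m5}, so the formula does not hold at m2.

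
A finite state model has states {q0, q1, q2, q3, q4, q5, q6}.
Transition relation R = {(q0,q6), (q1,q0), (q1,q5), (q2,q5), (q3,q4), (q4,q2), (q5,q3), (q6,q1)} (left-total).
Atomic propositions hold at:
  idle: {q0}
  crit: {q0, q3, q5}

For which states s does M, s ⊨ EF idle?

EF idle: least fixpoint, start Z0 = {q0}, add states with some successor in Z. Z1 = {q0, q1}; Z2 = {q0, q1, q6}; fixed.
Sat(EF idle) = {q0, q1, q6}

{q0, q1, q6}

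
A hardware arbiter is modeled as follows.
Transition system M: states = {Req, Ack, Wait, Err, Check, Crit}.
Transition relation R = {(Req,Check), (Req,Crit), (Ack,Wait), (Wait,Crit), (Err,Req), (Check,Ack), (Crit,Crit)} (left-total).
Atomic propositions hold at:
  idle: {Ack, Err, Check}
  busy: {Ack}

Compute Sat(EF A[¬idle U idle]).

{Req, Ack, Err, Check}

Sat(¬idle) = {Req, Wait, Crit}
A[¬idle U idle]: least fixpoint, start Z0 = Sat(idle) = {Ack, Err, Check}, add states in Sat(¬idle) with every successor in Z. Already a fixed point.
Sat(A[¬idle U idle]) = {Ack, Err, Check}
EF A[¬idle U idle]: least fixpoint, start Z0 = {Ack, Err, Check}, add states with some successor in Z. Z1 = {Req, Ack, Err, Check}; fixed.
Sat(EF A[¬idle U idle]) = {Req, Ack, Err, Check}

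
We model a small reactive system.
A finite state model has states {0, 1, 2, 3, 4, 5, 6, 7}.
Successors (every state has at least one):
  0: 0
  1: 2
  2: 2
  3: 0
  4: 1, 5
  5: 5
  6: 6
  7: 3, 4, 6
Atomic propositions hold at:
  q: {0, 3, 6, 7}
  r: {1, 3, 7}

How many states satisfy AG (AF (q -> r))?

4

Sat(q -> r) = {1, 2, 3, 4, 5, 7}
AF (q -> r): least fixpoint, start Z0 = {1, 2, 3, 4, 5, 7}, add states with every successor in Z. Already a fixed point.
Sat(AF (q -> r)) = {1, 2, 3, 4, 5, 7}
AG (AF (q -> r)): greatest fixpoint, start Z0 = {1, 2, 3, 4, 5, 7}, keep only states in Sat with every successor in Z. Z1 = {1, 2, 4, 5}; fixed.
Sat(AG (AF (q -> r))) = {1, 2, 4, 5}
|Sat(AG (AF (q -> r)))| = |{1, 2, 4, 5}| = 4.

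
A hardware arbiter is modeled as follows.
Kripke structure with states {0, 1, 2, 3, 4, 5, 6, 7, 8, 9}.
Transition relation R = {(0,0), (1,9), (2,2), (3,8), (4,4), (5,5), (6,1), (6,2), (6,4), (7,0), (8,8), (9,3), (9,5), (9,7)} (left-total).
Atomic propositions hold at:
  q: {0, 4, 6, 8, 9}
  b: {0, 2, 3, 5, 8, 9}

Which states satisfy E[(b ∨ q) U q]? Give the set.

{0, 3, 4, 6, 8, 9}

Sat(b ∨ q) = {0, 2, 3, 4, 5, 6, 8, 9}
E[(b ∨ q) U q]: least fixpoint, start Z0 = Sat(q) = {0, 4, 6, 8, 9}, add states in Sat(b ∨ q) with some successor in Z. Z1 = {0, 3, 4, 6, 8, 9}; fixed.
Sat(E[(b ∨ q) U q]) = {0, 3, 4, 6, 8, 9}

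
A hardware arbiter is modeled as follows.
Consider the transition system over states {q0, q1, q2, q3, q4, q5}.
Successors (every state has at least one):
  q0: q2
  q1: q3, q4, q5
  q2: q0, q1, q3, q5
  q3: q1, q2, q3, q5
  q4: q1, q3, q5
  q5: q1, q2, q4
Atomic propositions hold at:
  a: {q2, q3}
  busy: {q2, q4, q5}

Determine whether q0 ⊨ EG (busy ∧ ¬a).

Sat(¬a) = {q0, q1, q4, q5}
Sat(busy ∧ ¬a) = {q4, q5}
EG (busy ∧ ¬a): greatest fixpoint, start Z0 = {q4, q5}, keep only states in Sat with some successor in Z. Already a fixed point.
Sat(EG (busy ∧ ¬a)) = {q4, q5}
q0 ∉ Sat(EG (busy ∧ ¬a)) = {q4, q5}, so the formula does not hold at q0.

No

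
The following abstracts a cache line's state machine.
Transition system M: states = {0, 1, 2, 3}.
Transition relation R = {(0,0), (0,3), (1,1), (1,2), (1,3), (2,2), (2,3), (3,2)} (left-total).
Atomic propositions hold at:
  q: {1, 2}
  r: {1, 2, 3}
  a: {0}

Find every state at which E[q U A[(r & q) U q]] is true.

{1, 2}

Sat(r & q) = {1, 2}
A[(r & q) U q]: least fixpoint, start Z0 = Sat(q) = {1, 2}, add states in Sat(r & q) with every successor in Z. Already a fixed point.
Sat(A[(r & q) U q]) = {1, 2}
E[q U A[(r & q) U q]]: least fixpoint, start Z0 = Sat(A[(r & q) U q]) = {1, 2}, add states in Sat(q) with some successor in Z. Already a fixed point.
Sat(E[q U A[(r & q) U q]]) = {1, 2}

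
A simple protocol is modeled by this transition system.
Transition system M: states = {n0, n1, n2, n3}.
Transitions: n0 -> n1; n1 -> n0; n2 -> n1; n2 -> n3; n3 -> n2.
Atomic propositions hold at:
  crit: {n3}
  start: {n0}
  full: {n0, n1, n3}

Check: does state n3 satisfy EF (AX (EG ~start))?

Yes

Sat(~start) = {n1, n2, n3}
EG ~start: greatest fixpoint, start Z0 = {n1, n2, n3}, keep only states in Sat with some successor in Z. Z1 = {n2, n3}; fixed.
Sat(EG ~start) = {n2, n3}
Sat(AX (EG ~start)) = {s : every successor in {n2, n3}} = {n3}
EF (AX (EG ~start)): least fixpoint, start Z0 = {n3}, add states with some successor in Z. Z1 = {n2, n3}; fixed.
Sat(EF (AX (EG ~start))) = {n2, n3}
n3 ∈ Sat(EF (AX (EG ~start))) = {n2, n3}, so the formula holds at n3.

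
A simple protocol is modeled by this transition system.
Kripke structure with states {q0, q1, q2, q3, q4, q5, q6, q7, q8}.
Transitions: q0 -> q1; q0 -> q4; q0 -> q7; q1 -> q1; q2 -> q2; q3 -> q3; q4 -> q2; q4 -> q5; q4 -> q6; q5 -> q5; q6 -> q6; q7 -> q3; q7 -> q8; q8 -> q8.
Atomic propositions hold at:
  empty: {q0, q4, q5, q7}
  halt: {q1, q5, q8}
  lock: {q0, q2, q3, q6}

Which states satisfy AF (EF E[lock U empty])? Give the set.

E[lock U empty]: least fixpoint, start Z0 = Sat(empty) = {q0, q4, q5, q7}, add states in Sat(lock) with some successor in Z. Already a fixed point.
Sat(E[lock U empty]) = {q0, q4, q5, q7}
EF E[lock U empty]: least fixpoint, start Z0 = {q0, q4, q5, q7}, add states with some successor in Z. Already a fixed point.
Sat(EF E[lock U empty]) = {q0, q4, q5, q7}
AF (EF E[lock U empty]): least fixpoint, start Z0 = {q0, q4, q5, q7}, add states with every successor in Z. Already a fixed point.
Sat(AF (EF E[lock U empty])) = {q0, q4, q5, q7}

{q0, q4, q5, q7}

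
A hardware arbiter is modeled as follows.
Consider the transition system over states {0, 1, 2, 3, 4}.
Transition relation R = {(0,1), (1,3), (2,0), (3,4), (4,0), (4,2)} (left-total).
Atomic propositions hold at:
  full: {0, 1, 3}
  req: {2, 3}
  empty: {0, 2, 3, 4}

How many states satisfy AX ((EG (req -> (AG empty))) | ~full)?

AG empty: greatest fixpoint, start Z0 = {0, 2, 3, 4}, keep only states in Sat with every successor in Z. Z1 = {2, 3, 4}; Z2 = {3}; Z3 = ∅; fixed.
Sat(AG empty) = ∅
Sat(req -> (AG empty)) = {0, 1, 4}
EG (req -> (AG empty)): greatest fixpoint, start Z0 = {0, 1, 4}, keep only states in Sat with some successor in Z. Z1 = {0, 4}; Z2 = {4}; Z3 = ∅; fixed.
Sat(EG (req -> (AG empty))) = ∅
Sat(~full) = {2, 4}
Sat((EG (req -> (AG empty))) | ~full) = {2, 4}
Sat(AX ((EG (req -> (AG empty))) | ~full)) = {s : every successor in {2, 4}} = {3}
|Sat(AX ((EG (req -> (AG empty))) | ~full))| = |{3}| = 1.

1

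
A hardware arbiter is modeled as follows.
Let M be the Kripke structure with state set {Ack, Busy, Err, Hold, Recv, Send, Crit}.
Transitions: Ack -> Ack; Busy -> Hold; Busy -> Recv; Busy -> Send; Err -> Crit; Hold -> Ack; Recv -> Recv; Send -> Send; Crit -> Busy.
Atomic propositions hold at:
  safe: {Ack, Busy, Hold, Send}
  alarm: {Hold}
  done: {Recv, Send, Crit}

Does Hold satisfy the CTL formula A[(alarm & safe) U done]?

Sat(alarm & safe) = {Hold}
A[(alarm & safe) U done]: least fixpoint, start Z0 = Sat(done) = {Recv, Send, Crit}, add states in Sat(alarm & safe) with every successor in Z. Already a fixed point.
Sat(A[(alarm & safe) U done]) = {Recv, Send, Crit}
Hold ∉ Sat(A[(alarm & safe) U done]) = {Recv, Send, Crit}, so the formula does not hold at Hold.

No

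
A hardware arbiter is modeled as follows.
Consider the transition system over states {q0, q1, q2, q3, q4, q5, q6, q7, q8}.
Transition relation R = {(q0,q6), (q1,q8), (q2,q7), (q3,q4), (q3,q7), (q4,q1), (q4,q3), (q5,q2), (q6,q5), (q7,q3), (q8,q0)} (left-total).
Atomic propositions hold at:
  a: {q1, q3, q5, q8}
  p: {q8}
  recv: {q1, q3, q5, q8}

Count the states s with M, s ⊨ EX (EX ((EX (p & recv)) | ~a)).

Sat(p & recv) = {q8}
Sat(EX (p & recv)) = {s : some successor in {q8}} = {q1}
Sat(~a) = {q0, q2, q4, q6, q7}
Sat((EX (p & recv)) | ~a) = {q0, q1, q2, q4, q6, q7}
Sat(EX ((EX (p & recv)) | ~a)) = {s : some successor in {q0, q1, q2, q4, q6, q7}} = {q0, q2, q3, q4, q5, q8}
Sat(EX (EX ((EX (p & recv)) | ~a))) = {s : some successor in {q0, q2, q3, q4, q5, q8}} = {q1, q3, q4, q5, q6, q7, q8}
|Sat(EX (EX ((EX (p & recv)) | ~a)))| = |{q1, q3, q4, q5, q6, q7, q8}| = 7.

7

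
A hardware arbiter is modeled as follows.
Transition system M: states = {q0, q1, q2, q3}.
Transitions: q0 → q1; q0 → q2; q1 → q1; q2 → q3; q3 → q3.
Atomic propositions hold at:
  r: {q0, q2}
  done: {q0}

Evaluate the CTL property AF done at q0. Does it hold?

AF done: least fixpoint, start Z0 = {q0}, add states with every successor in Z. Already a fixed point.
Sat(AF done) = {q0}
q0 ∈ Sat(AF done) = {q0}, so the formula holds at q0.

Yes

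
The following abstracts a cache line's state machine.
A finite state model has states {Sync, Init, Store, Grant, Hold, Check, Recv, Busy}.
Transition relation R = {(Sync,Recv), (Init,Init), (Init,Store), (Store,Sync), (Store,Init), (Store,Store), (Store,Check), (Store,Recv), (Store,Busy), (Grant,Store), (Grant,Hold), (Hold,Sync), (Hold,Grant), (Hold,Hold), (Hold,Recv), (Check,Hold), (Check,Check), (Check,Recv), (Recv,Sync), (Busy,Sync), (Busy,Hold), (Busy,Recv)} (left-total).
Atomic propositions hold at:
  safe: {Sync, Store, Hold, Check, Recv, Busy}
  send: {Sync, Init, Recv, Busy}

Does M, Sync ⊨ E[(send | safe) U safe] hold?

Sat(send | safe) = {Sync, Init, Store, Hold, Check, Recv, Busy}
E[(send | safe) U safe]: least fixpoint, start Z0 = Sat(safe) = {Sync, Store, Hold, Check, Recv, Busy}, add states in Sat(send | safe) with some successor in Z. Z1 = {Sync, Init, Store, Hold, Check, Recv, Busy}; fixed.
Sat(E[(send | safe) U safe]) = {Sync, Init, Store, Hold, Check, Recv, Busy}
Sync ∈ Sat(E[(send | safe) U safe]) = {Sync, Init, Store, Hold, Check, Recv, Busy}, so the formula holds at Sync.

Yes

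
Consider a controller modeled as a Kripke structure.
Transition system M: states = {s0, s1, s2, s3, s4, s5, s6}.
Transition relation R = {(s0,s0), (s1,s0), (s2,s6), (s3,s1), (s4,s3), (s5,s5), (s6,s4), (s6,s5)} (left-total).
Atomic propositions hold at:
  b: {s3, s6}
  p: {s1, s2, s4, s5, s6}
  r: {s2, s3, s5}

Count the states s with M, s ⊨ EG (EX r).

2

Sat(EX r) = {s : some successor in {s2, s3, s5}} = {s4, s5, s6}
EG (EX r): greatest fixpoint, start Z0 = {s4, s5, s6}, keep only states in Sat with some successor in Z. Z1 = {s5, s6}; fixed.
Sat(EG (EX r)) = {s5, s6}
|Sat(EG (EX r))| = |{s5, s6}| = 2.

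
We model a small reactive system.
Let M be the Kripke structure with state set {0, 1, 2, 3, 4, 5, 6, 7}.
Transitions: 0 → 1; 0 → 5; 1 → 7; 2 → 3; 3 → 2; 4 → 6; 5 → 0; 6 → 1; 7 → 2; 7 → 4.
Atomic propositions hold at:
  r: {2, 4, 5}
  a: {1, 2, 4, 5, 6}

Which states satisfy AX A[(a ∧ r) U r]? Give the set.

Sat(a ∧ r) = {2, 4, 5}
A[(a ∧ r) U r]: least fixpoint, start Z0 = Sat(r) = {2, 4, 5}, add states in Sat(a ∧ r) with every successor in Z. Already a fixed point.
Sat(A[(a ∧ r) U r]) = {2, 4, 5}
Sat(AX A[(a ∧ r) U r]) = {s : every successor in {2, 4, 5}} = {3, 7}

{3, 7}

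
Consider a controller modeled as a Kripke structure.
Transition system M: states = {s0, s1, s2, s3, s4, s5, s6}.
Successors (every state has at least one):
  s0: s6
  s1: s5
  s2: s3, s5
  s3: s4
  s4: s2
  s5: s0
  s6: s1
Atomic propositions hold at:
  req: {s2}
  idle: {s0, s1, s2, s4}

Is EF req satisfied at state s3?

Yes

EF req: least fixpoint, start Z0 = {s2}, add states with some successor in Z. Z1 = {s2, s4}; Z2 = {s2, s3, s4}; fixed.
Sat(EF req) = {s2, s3, s4}
s3 ∈ Sat(EF req) = {s2, s3, s4}, so the formula holds at s3.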